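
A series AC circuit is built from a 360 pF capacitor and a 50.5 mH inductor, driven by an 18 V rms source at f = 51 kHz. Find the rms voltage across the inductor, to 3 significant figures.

ω = 2πf = 320400 rad/s
X_L = ωL = 16200 Ω
X_C = 1/(ωC) = 8670 Ω
Net reactance X = X_L − X_C = 7510 Ω
Z = j7510 Ω
|Z| = √(0² + 7510²) = 7510 Ω
I = V/|Z| = 2.40 mA
V_L = I·|Z_L| = 0.00240 × 16200 = 38.8 V

38.8 V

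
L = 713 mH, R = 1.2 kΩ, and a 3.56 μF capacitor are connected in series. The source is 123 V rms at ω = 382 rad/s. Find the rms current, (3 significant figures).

95.6 mA

X_L = ωL = 272 Ω
X_C = 1/(ωC) = 735 Ω
Net reactance X = X_L − X_C = -463 Ω
Z = 1200 − j463 Ω
|Z| = √(1200² + 463²) = 1290 Ω
I = V/|Z| = 123/1290 = 95.6 mA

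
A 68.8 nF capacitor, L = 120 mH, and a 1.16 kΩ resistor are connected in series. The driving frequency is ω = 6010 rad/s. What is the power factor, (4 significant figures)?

X_L = ωL = 721.2 Ω
X_C = 1/(ωC) = 2418 Ω
Net reactance X = X_L − X_C = -1697 Ω
Z = 1160 − j1697 Ω
|Z| = √(1160² + 1697²) = 2056 Ω
∠Z = arctan(-1697/1160) = -55.65°
cos φ = cos(-55.65°) = 0.5643

0.5643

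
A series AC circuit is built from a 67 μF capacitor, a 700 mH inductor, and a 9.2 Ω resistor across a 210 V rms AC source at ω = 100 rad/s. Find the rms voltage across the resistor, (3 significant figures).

24.2 V

X_L = ωL = 70.0 Ω
X_C = 1/(ωC) = 149 Ω
Net reactance X = X_L − X_C = -79.3 Ω
Z = 9.20 − j79.3 Ω
|Z| = √(9.20² + 79.3²) = 79.8 Ω
I = V/|Z| = 2.63 A
V_R = I·|Z_R| = 2.63 × 9.20 = 24.2 V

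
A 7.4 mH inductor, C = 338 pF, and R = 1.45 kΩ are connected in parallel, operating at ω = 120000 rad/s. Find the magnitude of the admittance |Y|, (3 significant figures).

X_L = ωL = 888 Ω
X_C = 1/(ωC) = 24700 Ω
Parallel: admittances add. Y = 1/R + 1/(jωL) + jωC
Y = (0.000690 − j0.00109) S
|Y| = 0.00129 S → |Z| = 1/|Y| = 778 Ω, ∠Z = −∠Y = 57.6°

1.29 mS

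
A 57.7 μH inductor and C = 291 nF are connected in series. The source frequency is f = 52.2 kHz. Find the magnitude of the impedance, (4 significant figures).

ω = 2πf = 328000 rad/s
X_L = ωL = 18.92 Ω
X_C = 1/(ωC) = 10.48 Ω
Net reactance X = X_L − X_C = 8.447 Ω
Z = j8.447 Ω
|Z| = √(0² + 8.447²) = 8.447 Ω

8.447 Ω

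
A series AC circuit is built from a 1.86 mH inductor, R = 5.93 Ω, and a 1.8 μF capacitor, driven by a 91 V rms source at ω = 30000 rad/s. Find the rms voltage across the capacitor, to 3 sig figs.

44.6 V

X_L = ωL = 55.8 Ω
X_C = 1/(ωC) = 18.5 Ω
Net reactance X = X_L − X_C = 37.3 Ω
Z = 5.93 + j37.3 Ω
|Z| = √(5.93² + 37.3²) = 37.8 Ω
I = V/|Z| = 2.41 A
V_C = I·|Z_C| = 2.41 × 18.5 = 44.6 V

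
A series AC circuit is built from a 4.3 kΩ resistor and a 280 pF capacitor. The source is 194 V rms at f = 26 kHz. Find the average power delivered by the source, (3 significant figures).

ω = 2πf = 163400 rad/s
X_C = 1/(ωC) = 21900 Ω
Z = 4300 − j21900 Ω
|Z| = √(4300² + 21900²) = 22300 Ω
∠Z = arctan(-21900/4300) = -78.9°
I = V/|Z| = 8.71 mA
P = VI cos φ = 194 × 0.00871 × cos(-78.9°) = 326 mW

326 mW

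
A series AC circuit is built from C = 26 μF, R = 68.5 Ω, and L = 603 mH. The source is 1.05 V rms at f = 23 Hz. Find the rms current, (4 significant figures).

5.478 mA

ω = 2πf = 144.5 rad/s
X_L = ωL = 87.14 Ω
X_C = 1/(ωC) = 266.1 Ω
Net reactance X = X_L − X_C = -179.0 Ω
Z = 68.50 − j179.0 Ω
|Z| = √(68.50² + 179.0²) = 191.7 Ω
I = V/|Z| = 1.05/191.7 = 5.478 mA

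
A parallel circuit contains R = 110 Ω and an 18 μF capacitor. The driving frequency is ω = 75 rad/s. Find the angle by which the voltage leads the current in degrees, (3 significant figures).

-8.45°

X_C = 1/(ωC) = 741 Ω
Parallel: admittances add. Y = 1/R + jωC
Y = (0.00909 + j0.00135) S
|Y| = 0.00919 S → |Z| = 1/|Y| = 109 Ω, ∠Z = −∠Y = -8.45°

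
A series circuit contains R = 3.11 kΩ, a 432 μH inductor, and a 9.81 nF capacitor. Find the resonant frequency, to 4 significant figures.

ω₀ = 1/√(LC) = 1/√(0.000432 × 9.81e-09) = 485800 rad/s
f₀ = ω₀/(2π) = 77.31 kHz

77.31 kHz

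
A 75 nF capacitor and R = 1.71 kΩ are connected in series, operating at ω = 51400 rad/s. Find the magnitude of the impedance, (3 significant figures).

X_C = 1/(ωC) = 259 Ω
Z = 1710 − j259 Ω
|Z| = √(1710² + 259²) = 1730 Ω

1730 Ω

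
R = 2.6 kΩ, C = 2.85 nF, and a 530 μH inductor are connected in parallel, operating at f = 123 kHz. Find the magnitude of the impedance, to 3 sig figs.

ω = 2πf = 772800 rad/s
X_L = ωL = 410 Ω
X_C = 1/(ωC) = 454 Ω
Parallel: admittances add. Y = 1/R + 1/(jωL) + jωC
Y = (0.000385 − j0.000239) S
|Y| = 0.000453 S → |Z| = 1/|Y| = 2210 Ω, ∠Z = −∠Y = 31.8°

2210 Ω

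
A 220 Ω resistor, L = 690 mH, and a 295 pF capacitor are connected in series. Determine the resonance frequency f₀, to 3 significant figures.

11.2 kHz

ω₀ = 1/√(LC) = 1/√(0.69 × 2.95e-10) = 70090 rad/s
f₀ = ω₀/(2π) = 11.2 kHz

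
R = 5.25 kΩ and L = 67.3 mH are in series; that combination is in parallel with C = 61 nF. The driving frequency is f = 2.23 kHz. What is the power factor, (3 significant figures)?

0.219

ω = 2πf = 14010 rad/s
X_L = ωL = 943 Ω
X_C = 1/(ωC) = 1170 Ω
Branch 1 (R+jX_L): Z₁ = 5250 + j943 Ω, |Z₁| = 5330 Ω
Branch 2 (−jX_C): Z₂ = −j1170 Ω
Parallel: Z = Z₁Z₂/(Z₁+Z₂), |Z| = 1190 Ω, ∠Z = -77.3°
cos φ = cos(-77.3°) = 0.219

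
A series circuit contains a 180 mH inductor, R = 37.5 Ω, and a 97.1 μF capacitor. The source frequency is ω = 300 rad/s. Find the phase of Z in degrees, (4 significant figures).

X_L = ωL = 54.00 Ω
X_C = 1/(ωC) = 34.33 Ω
Net reactance X = X_L − X_C = 19.67 Ω
Z = 37.50 + j19.67 Ω
|Z| = √(37.50² + 19.67²) = 42.35 Ω
∠Z = arctan(19.67/37.50) = 27.68°

27.68°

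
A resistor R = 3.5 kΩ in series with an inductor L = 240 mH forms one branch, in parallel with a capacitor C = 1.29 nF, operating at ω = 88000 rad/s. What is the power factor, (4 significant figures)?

X_L = ωL = 21120 Ω
X_C = 1/(ωC) = 8809 Ω
Branch 1 (R+jX_L): Z₁ = 3500 + j21120 Ω, |Z₁| = 21410 Ω
Branch 2 (−jX_C): Z₂ = −j8809 Ω
Parallel: Z = Z₁Z₂/(Z₁+Z₂), |Z| = 14730 Ω, ∠Z = -83.54°
cos φ = cos(-83.54°) = 0.1125

0.1125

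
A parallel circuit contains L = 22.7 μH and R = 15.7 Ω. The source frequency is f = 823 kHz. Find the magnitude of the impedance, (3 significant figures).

15.6 Ω

ω = 2πf = 5.171e+06 rad/s
X_L = ωL = 117 Ω
Parallel: admittances add. Y = 1/R + 1/(jωL)
Y = (0.0637 − j0.00852) S
|Y| = 0.0643 S → |Z| = 1/|Y| = 15.6 Ω, ∠Z = −∠Y = 7.62°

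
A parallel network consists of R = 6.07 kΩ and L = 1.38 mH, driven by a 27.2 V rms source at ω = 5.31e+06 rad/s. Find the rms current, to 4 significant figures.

X_L = ωL = 7328 Ω
Parallel: admittances add. Y = 1/R + 1/(jωL)
Y = (0.0001647 − j0.0001365) S
|Y| = 0.0002139 S → |Z| = 1/|Y| = 4675 Ω, ∠Z = −∠Y = 39.64°
I = V/|Z| = 27.2/4675 = 5.819 mA

5.819 mA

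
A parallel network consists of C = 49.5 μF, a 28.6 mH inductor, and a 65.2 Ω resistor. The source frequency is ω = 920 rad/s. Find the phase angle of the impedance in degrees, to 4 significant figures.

-26.16°

X_L = ωL = 26.31 Ω
X_C = 1/(ωC) = 21.96 Ω
Parallel: admittances add. Y = 1/R + 1/(jωL) + jωC
Y = (0.01534 + j0.007535) S
|Y| = 0.01709 S → |Z| = 1/|Y| = 58.52 Ω, ∠Z = −∠Y = -26.16°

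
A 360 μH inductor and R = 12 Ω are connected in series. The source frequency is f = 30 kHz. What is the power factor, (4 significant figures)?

0.1741

ω = 2πf = 188500 rad/s
X_L = ωL = 67.86 Ω
Z = 12.00 + j67.86 Ω
|Z| = √(12.00² + 67.86²) = 68.91 Ω
∠Z = arctan(67.86/12.00) = 79.97°
cos φ = cos(79.97°) = 0.1741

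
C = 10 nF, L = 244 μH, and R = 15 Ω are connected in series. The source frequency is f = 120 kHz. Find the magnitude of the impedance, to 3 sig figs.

53.5 Ω

ω = 2πf = 754000 rad/s
X_L = ωL = 184 Ω
X_C = 1/(ωC) = 133 Ω
Net reactance X = X_L − X_C = 51.3 Ω
Z = 15.0 + j51.3 Ω
|Z| = √(15.0² + 51.3²) = 53.5 Ω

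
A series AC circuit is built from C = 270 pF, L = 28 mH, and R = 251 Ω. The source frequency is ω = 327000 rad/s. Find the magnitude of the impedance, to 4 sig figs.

2185 Ω

X_L = ωL = 9156 Ω
X_C = 1/(ωC) = 11330 Ω
Net reactance X = X_L − X_C = -2170 Ω
Z = 251.0 − j2170 Ω
|Z| = √(251.0² + 2170²) = 2185 Ω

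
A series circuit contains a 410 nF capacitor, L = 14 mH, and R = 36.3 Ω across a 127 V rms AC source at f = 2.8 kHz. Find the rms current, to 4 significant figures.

1.118 A

ω = 2πf = 17590 rad/s
X_L = ωL = 246.3 Ω
X_C = 1/(ωC) = 138.6 Ω
Net reactance X = X_L − X_C = 107.7 Ω
Z = 36.30 + j107.7 Ω
|Z| = √(36.30² + 107.7²) = 113.6 Ω
I = V/|Z| = 127/113.6 = 1.118 A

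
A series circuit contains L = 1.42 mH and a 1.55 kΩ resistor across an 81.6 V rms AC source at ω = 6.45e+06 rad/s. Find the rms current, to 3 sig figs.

X_L = ωL = 9160 Ω
Z = 1550 + j9160 Ω
|Z| = √(1550² + 9160²) = 9290 Ω
I = V/|Z| = 81.6/9290 = 8.78 mA

8.78 mA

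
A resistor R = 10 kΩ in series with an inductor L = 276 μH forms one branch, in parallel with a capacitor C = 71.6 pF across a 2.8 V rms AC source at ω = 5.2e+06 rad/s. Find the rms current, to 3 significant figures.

1.04 mA

X_L = ωL = 1440 Ω
X_C = 1/(ωC) = 2690 Ω
Branch 1 (R+jX_L): Z₁ = 10000 + j1440 Ω, |Z₁| = 10100 Ω
Branch 2 (−jX_C): Z₂ = −j2690 Ω
Parallel: Z = Z₁Z₂/(Z₁+Z₂), |Z| = 2690 Ω, ∠Z = -74.7°
I = V/|Z| = 2.8/2690 = 1.04 mA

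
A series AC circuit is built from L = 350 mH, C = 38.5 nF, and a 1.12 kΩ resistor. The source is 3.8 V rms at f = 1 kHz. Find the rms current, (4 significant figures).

ω = 2πf = 6283 rad/s
X_L = ωL = 2199 Ω
X_C = 1/(ωC) = 4134 Ω
Net reactance X = X_L − X_C = -1935 Ω
Z = 1120 − j1935 Ω
|Z| = √(1120² + 1935²) = 2236 Ω
I = V/|Z| = 3.8/2236 = 1.700 mA

1.700 mA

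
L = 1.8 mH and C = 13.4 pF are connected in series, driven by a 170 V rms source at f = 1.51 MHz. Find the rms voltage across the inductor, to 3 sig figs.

ω = 2πf = 9.488e+06 rad/s
X_L = ωL = 17100 Ω
X_C = 1/(ωC) = 7870 Ω
Net reactance X = X_L − X_C = 9210 Ω
Z = j9210 Ω
|Z| = √(0² + 9210²) = 9210 Ω
I = V/|Z| = 18.5 mA
V_L = I·|Z_L| = 0.0185 × 17100 = 315 V

315 V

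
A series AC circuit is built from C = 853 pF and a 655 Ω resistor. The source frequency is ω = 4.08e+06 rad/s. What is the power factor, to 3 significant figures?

0.916

X_C = 1/(ωC) = 287 Ω
Z = 655 − j287 Ω
|Z| = √(655² + 287²) = 715 Ω
∠Z = arctan(-287/655) = -23.7°
cos φ = cos(-23.7°) = 0.916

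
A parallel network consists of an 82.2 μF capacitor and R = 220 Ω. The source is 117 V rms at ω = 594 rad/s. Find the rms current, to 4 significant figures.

5.737 A

X_C = 1/(ωC) = 20.48 Ω
Parallel: admittances add. Y = 1/R + jωC
Y = (0.004545 + j0.04883) S
|Y| = 0.04904 S → |Z| = 1/|Y| = 20.39 Ω, ∠Z = −∠Y = -84.68°
I = V/|Z| = 117/20.39 = 5.737 A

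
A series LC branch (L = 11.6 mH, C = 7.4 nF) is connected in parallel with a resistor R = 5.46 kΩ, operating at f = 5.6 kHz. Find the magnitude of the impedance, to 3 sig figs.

ω = 2πf = 35190 rad/s
X_L = ωL = 408 Ω
X_C = 1/(ωC) = 3840 Ω
Branch 1: Z₁ = R = 5460 Ω
Branch 2 (series LC): Z₂ = j(X_L − X_C) = −j3430 Ω
Parallel: Z = Z₁Z₂/(Z₁+Z₂), |Z| = 2910 Ω, ∠Z = -57.8°

2910 Ω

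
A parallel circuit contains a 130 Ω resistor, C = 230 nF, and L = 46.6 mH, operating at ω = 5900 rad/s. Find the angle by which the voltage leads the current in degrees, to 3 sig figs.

16.5°

X_L = ωL = 275 Ω
X_C = 1/(ωC) = 737 Ω
Parallel: admittances add. Y = 1/R + 1/(jωL) + jωC
Y = (0.00769 − j0.00228) S
|Y| = 0.00802 S → |Z| = 1/|Y| = 125 Ω, ∠Z = −∠Y = 16.5°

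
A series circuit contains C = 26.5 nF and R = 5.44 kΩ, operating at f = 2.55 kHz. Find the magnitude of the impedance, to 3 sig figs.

ω = 2πf = 16020 rad/s
X_C = 1/(ωC) = 2360 Ω
Z = 5440 − j2360 Ω
|Z| = √(5440² + 2360²) = 5930 Ω

5930 Ω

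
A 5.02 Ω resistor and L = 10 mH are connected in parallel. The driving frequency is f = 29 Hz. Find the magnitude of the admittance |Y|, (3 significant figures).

584 mS

ω = 2πf = 182.2 rad/s
X_L = ωL = 1.82 Ω
Parallel: admittances add. Y = 1/R + 1/(jωL)
Y = (0.199 − j0.549) S
|Y| = 0.584 S → |Z| = 1/|Y| = 1.71 Ω, ∠Z = −∠Y = 70.1°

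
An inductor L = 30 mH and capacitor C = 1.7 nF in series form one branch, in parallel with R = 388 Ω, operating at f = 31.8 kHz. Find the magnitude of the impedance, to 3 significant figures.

385 Ω

ω = 2πf = 199800 rad/s
X_L = ωL = 5990 Ω
X_C = 1/(ωC) = 2940 Ω
Branch 1: Z₁ = R = 388 Ω
Branch 2 (series LC): Z₂ = j(X_L − X_C) = j3050 Ω
Parallel: Z = Z₁Z₂/(Z₁+Z₂), |Z| = 385 Ω, ∠Z = 7.25°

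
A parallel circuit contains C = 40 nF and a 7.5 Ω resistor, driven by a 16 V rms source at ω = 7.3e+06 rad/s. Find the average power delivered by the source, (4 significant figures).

X_C = 1/(ωC) = 3.425 Ω
Parallel: admittances add. Y = 1/R + jωC
Y = (0.1333 + j0.2920) S
|Y| = 0.3210 S → |Z| = 1/|Y| = 3.115 Ω, ∠Z = −∠Y = -65.46°
I = V/|Z| = 5.136 A
P = VI cos φ = 16 × 5.136 × cos(-65.46°) = 34.13 W

34.13 W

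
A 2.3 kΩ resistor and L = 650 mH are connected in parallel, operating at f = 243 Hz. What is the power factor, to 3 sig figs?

0.396

ω = 2πf = 1527 rad/s
X_L = ωL = 992 Ω
Parallel: admittances add. Y = 1/R + 1/(jωL)
Y = (0.000435 − j0.00101) S
|Y| = 0.00110 S → |Z| = 1/|Y| = 911 Ω, ∠Z = −∠Y = 66.7°
cos φ = cos(66.7°) = 0.396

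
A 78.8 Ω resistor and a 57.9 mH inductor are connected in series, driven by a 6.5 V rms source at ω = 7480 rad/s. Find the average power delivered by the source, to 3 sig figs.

17.2 mW

X_L = ωL = 433 Ω
Z = 78.8 + j433 Ω
|Z| = √(78.8² + 433²) = 440 Ω
∠Z = arctan(433/78.8) = 79.7°
I = V/|Z| = 14.8 mA
P = VI cos φ = 6.5 × 0.0148 × cos(79.7°) = 17.2 mW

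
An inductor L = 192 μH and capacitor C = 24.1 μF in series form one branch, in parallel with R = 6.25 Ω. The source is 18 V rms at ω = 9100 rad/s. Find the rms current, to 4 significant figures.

7.018 A

X_L = ωL = 1.747 Ω
X_C = 1/(ωC) = 4.560 Ω
Branch 1: Z₁ = R = 6.250 Ω
Branch 2 (series LC): Z₂ = j(X_L − X_C) = −j2.813 Ω
Parallel: Z = Z₁Z₂/(Z₁+Z₂), |Z| = 2.565 Ω, ∠Z = -65.77°
I = V/|Z| = 18/2.565 = 7.018 A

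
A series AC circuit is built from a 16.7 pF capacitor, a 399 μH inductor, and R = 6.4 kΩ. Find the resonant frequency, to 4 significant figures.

ω₀ = 1/√(LC) = 1/√(0.000399 × 1.67e-11) = 1.225e+07 rad/s
f₀ = ω₀/(2π) = 1.950 MHz

1.950 MHz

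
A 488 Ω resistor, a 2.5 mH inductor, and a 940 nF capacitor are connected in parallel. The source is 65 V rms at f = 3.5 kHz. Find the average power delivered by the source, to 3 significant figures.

8.66 W

ω = 2πf = 21990 rad/s
X_L = ωL = 55.0 Ω
X_C = 1/(ωC) = 48.4 Ω
Parallel: admittances add. Y = 1/R + 1/(jωL) + jωC
Y = (0.00205 + j0.00248) S
|Y| = 0.00322 S → |Z| = 1/|Y| = 311 Ω, ∠Z = −∠Y = -50.5°
I = V/|Z| = 209 mA
P = VI cos φ = 65 × 0.209 × cos(-50.5°) = 8.66 W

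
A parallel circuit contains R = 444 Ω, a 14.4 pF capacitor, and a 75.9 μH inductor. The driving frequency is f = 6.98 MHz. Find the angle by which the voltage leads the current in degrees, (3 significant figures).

ω = 2πf = 4.386e+07 rad/s
X_L = ωL = 3330 Ω
X_C = 1/(ωC) = 1580 Ω
Parallel: admittances add. Y = 1/R + 1/(jωL) + jωC
Y = (0.00225 + j0.000331) S
|Y| = 0.00228 S → |Z| = 1/|Y| = 439 Ω, ∠Z = −∠Y = -8.36°

-8.36°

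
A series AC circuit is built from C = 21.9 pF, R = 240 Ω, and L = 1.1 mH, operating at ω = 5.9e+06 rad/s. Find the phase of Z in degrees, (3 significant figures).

X_L = ωL = 6490 Ω
X_C = 1/(ωC) = 7740 Ω
Net reactance X = X_L − X_C = -1250 Ω
Z = 240 − j1250 Ω
|Z| = √(240² + 1250²) = 1270 Ω
∠Z = arctan(-1250/240) = -79.1°

-79.1°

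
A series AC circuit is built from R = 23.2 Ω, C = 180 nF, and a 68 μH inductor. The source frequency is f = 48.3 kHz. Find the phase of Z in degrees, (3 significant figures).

ω = 2πf = 303500 rad/s
X_L = ωL = 20.6 Ω
X_C = 1/(ωC) = 18.3 Ω
Net reactance X = X_L − X_C = 2.33 Ω
Z = 23.2 + j2.33 Ω
|Z| = √(23.2² + 2.33²) = 23.3 Ω
∠Z = arctan(2.33/23.2) = 5.74°

5.74°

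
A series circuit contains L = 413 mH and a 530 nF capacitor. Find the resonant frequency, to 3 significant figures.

340 Hz

ω₀ = 1/√(LC) = 1/√(0.413 × 5.3e-07) = 2137 rad/s
f₀ = ω₀/(2π) = 340 Hz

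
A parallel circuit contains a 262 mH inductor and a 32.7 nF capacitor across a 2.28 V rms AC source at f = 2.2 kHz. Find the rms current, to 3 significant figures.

ω = 2πf = 13820 rad/s
X_L = ωL = 3620 Ω
X_C = 1/(ωC) = 2210 Ω
Parallel: admittances add. Y = 1/(jωL) + jωC
Y = (0 + j0.000176) S
|Y| = 0.000176 S → |Z| = 1/|Y| = 5690 Ω, ∠Z = −∠Y = -90.0°
I = V/|Z| = 2.28/5690 = 401 μA

401 μA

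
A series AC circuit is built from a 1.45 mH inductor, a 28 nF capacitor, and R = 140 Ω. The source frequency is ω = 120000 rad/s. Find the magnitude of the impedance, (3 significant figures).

X_L = ωL = 174 Ω
X_C = 1/(ωC) = 298 Ω
Net reactance X = X_L − X_C = -124 Ω
Z = 140 − j124 Ω
|Z| = √(140² + 124²) = 187 Ω

187 Ω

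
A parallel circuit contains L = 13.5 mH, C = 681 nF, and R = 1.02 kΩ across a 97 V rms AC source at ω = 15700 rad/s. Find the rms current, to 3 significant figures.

587 mA

X_L = ωL = 212 Ω
X_C = 1/(ωC) = 93.5 Ω
Parallel: admittances add. Y = 1/R + 1/(jωL) + jωC
Y = (0.000980 + j0.00597) S
|Y| = 0.00605 S → |Z| = 1/|Y| = 165 Ω, ∠Z = −∠Y = -80.7°
I = V/|Z| = 97/165 = 587 mA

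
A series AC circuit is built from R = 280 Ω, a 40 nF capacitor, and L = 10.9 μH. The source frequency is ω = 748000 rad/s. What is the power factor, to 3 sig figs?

X_L = ωL = 8.15 Ω
X_C = 1/(ωC) = 33.4 Ω
Net reactance X = X_L − X_C = -25.3 Ω
Z = 280 − j25.3 Ω
|Z| = √(280² + 25.3²) = 281 Ω
∠Z = arctan(-25.3/280) = -5.16°
cos φ = cos(-5.16°) = 0.996

0.996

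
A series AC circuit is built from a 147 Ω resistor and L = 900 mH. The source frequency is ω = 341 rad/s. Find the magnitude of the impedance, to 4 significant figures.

X_L = ωL = 306.9 Ω
Z = 147.0 + j306.9 Ω
|Z| = √(147.0² + 306.9²) = 340.3 Ω

340.3 Ω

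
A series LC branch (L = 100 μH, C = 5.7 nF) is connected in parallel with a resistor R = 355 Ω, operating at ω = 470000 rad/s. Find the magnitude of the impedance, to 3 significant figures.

240 Ω

X_L = ωL = 47.0 Ω
X_C = 1/(ωC) = 373 Ω
Branch 1: Z₁ = R = 355 Ω
Branch 2 (series LC): Z₂ = j(X_L − X_C) = −j326 Ω
Parallel: Z = Z₁Z₂/(Z₁+Z₂), |Z| = 240 Ω, ∠Z = -47.4°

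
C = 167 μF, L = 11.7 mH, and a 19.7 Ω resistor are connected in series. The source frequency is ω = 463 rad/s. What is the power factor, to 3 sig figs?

0.934

X_L = ωL = 5.42 Ω
X_C = 1/(ωC) = 12.9 Ω
Net reactance X = X_L − X_C = -7.52 Ω
Z = 19.7 − j7.52 Ω
|Z| = √(19.7² + 7.52²) = 21.1 Ω
∠Z = arctan(-7.52/19.7) = -20.9°
cos φ = cos(-20.9°) = 0.934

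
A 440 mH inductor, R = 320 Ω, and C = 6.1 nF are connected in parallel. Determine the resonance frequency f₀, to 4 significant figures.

3.072 kHz

ω₀ = 1/√(LC) = 1/√(0.44 × 6.1e-09) = 19300 rad/s
f₀ = ω₀/(2π) = 3.072 kHz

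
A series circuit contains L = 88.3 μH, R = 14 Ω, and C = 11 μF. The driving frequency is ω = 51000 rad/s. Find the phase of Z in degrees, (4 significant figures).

X_L = ωL = 4.503 Ω
X_C = 1/(ωC) = 1.783 Ω
Net reactance X = X_L − X_C = 2.721 Ω
Z = 14.00 + j2.721 Ω
|Z| = √(14.00² + 2.721²) = 14.26 Ω
∠Z = arctan(2.721/14.00) = 11.00°

11.00°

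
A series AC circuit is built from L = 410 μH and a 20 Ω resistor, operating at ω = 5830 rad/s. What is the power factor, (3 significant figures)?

0.993

X_L = ωL = 2.39 Ω
Z = 20.0 + j2.39 Ω
|Z| = √(20.0² + 2.39²) = 20.1 Ω
∠Z = arctan(2.39/20.0) = 6.82°
cos φ = cos(6.82°) = 0.993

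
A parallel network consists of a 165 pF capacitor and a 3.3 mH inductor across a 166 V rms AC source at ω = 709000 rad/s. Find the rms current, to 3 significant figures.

51.5 mA

X_L = ωL = 2340 Ω
X_C = 1/(ωC) = 8550 Ω
Parallel: admittances add. Y = 1/(jωL) + jωC
Y = (0 − j0.000310) S
|Y| = 0.000310 S → |Z| = 1/|Y| = 3220 Ω, ∠Z = −∠Y = 90.0°
I = V/|Z| = 166/3220 = 51.5 mA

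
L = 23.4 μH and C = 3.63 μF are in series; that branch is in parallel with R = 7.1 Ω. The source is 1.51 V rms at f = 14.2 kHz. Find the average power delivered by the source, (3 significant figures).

321 mW

ω = 2πf = 89220 rad/s
X_L = ωL = 2.09 Ω
X_C = 1/(ωC) = 3.09 Ω
Branch 1: Z₁ = R = 7.10 Ω
Branch 2 (series LC): Z₂ = j(X_L − X_C) = −j1.00 Ω
Parallel: Z = Z₁Z₂/(Z₁+Z₂), |Z| = 0.990 Ω, ∠Z = -82.0°
I = V/|Z| = 1.53 A
P = VI cos φ = 1.51 × 1.53 × cos(-82.0°) = 321 mW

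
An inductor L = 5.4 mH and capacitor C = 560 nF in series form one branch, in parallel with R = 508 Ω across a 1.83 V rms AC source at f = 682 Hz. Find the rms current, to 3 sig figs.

5.88 mA

ω = 2πf = 4285 rad/s
X_L = ωL = 23.1 Ω
X_C = 1/(ωC) = 417 Ω
Branch 1: Z₁ = R = 508 Ω
Branch 2 (series LC): Z₂ = j(X_L − X_C) = −j394 Ω
Parallel: Z = Z₁Z₂/(Z₁+Z₂), |Z| = 311 Ω, ∠Z = -52.2°
I = V/|Z| = 1.83/311 = 5.88 mA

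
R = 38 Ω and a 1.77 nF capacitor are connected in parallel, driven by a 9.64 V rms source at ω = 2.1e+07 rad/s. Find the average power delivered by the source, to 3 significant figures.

X_C = 1/(ωC) = 26.9 Ω
Parallel: admittances add. Y = 1/R + jωC
Y = (0.0263 + j0.0372) S
|Y| = 0.0455 S → |Z| = 1/|Y| = 22.0 Ω, ∠Z = −∠Y = -54.7°
I = V/|Z| = 439 mA
P = VI cos φ = 9.64 × 0.439 × cos(-54.7°) = 2.45 W

2.45 W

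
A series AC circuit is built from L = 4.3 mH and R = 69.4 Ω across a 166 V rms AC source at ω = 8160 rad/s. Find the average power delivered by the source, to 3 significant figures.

X_L = ωL = 35.1 Ω
Z = 69.4 + j35.1 Ω
|Z| = √(69.4² + 35.1²) = 77.8 Ω
∠Z = arctan(35.1/69.4) = 26.8°
I = V/|Z| = 2.13 A
P = VI cos φ = 166 × 2.13 × cos(26.8°) = 316 W

316 W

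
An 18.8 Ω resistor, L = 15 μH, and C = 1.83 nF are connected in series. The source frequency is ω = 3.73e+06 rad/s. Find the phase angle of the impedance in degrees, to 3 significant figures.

-78.3°

X_L = ωL = 56.0 Ω
X_C = 1/(ωC) = 147 Ω
Net reactance X = X_L − X_C = -90.6 Ω
Z = 18.8 − j90.6 Ω
|Z| = √(18.8² + 90.6²) = 92.5 Ω
∠Z = arctan(-90.6/18.8) = -78.3°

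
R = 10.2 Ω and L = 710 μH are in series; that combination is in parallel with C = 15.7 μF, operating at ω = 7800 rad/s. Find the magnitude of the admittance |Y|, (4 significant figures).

111.1 mS

X_L = ωL = 5.538 Ω
X_C = 1/(ωC) = 8.166 Ω
Branch 1 (R+jX_L): Z₁ = 10.20 + j5.538 Ω, |Z₁| = 11.61 Ω
Branch 2 (−jX_C): Z₂ = −j8.166 Ω
Parallel: Z = Z₁Z₂/(Z₁+Z₂), |Z| = 8.998 Ω, ∠Z = -47.05°
|Y| = 1/|Z| = 111.1 mS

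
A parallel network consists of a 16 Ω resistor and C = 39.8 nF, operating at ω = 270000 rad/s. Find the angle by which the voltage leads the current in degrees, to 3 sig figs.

X_C = 1/(ωC) = 93.1 Ω
Parallel: admittances add. Y = 1/R + jωC
Y = (0.0625 + j0.0107) S
|Y| = 0.0634 S → |Z| = 1/|Y| = 15.8 Ω, ∠Z = −∠Y = -9.76°

-9.76°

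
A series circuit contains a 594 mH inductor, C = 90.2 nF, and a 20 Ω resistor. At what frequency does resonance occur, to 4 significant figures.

ω₀ = 1/√(LC) = 1/√(0.594 × 9.02e-08) = 4320 rad/s
f₀ = ω₀/(2π) = 687.6 Hz

687.6 Hz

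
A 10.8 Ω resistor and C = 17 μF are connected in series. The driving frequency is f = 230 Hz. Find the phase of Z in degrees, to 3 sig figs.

-75.1°

ω = 2πf = 1445 rad/s
X_C = 1/(ωC) = 40.7 Ω
Z = 10.8 − j40.7 Ω
|Z| = √(10.8² + 40.7²) = 42.1 Ω
∠Z = arctan(-40.7/10.8) = -75.1°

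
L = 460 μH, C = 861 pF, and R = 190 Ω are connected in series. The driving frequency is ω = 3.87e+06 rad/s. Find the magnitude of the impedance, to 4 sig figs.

X_L = ωL = 1780 Ω
X_C = 1/(ωC) = 300.1 Ω
Net reactance X = X_L − X_C = 1480 Ω
Z = 190.0 + j1480 Ω
|Z| = √(190.0² + 1480²) = 1492 Ω

1492 Ω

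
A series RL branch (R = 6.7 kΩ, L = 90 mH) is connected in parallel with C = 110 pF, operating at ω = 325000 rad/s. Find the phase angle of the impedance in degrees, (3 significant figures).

-23.7°

X_L = ωL = 29200 Ω
X_C = 1/(ωC) = 28000 Ω
Branch 1 (R+jX_L): Z₁ = 6700 + j29200 Ω, |Z₁| = 30000 Ω
Branch 2 (−jX_C): Z₂ = −j28000 Ω
Parallel: Z = Z₁Z₂/(Z₁+Z₂), |Z| = 123000 Ω, ∠Z = -23.7°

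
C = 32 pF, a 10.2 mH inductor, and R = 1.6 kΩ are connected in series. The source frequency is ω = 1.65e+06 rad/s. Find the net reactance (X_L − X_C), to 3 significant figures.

-2110 Ω

X_L = ωL = 16800 Ω
X_C = 1/(ωC) = 18900 Ω
X = 16800 − 18900 = -2110 Ω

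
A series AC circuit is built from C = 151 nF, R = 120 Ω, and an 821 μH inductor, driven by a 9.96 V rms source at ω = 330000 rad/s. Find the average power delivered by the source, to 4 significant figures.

153.9 mW

X_L = ωL = 270.9 Ω
X_C = 1/(ωC) = 20.07 Ω
Net reactance X = X_L − X_C = 250.9 Ω
Z = 120.0 + j250.9 Ω
|Z| = √(120.0² + 250.9²) = 278.1 Ω
∠Z = arctan(250.9/120.0) = 64.44°
I = V/|Z| = 35.82 mA
P = VI cos φ = 9.96 × 0.03582 × cos(64.44°) = 153.9 mW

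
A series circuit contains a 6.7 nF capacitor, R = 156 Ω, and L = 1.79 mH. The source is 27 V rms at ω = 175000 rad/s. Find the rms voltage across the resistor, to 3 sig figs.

X_L = ωL = 313 Ω
X_C = 1/(ωC) = 853 Ω
Net reactance X = X_L − X_C = -540 Ω
Z = 156 − j540 Ω
|Z| = √(156² + 540²) = 562 Ω
I = V/|Z| = 48.1 mA
V_R = I·|Z_R| = 0.0481 × 156 = 7.50 V

7.50 V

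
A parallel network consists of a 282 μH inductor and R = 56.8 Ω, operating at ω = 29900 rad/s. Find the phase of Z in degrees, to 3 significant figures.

X_L = ωL = 8.43 Ω
Parallel: admittances add. Y = 1/R + 1/(jωL)
Y = (0.0176 − j0.119) S
|Y| = 0.120 S → |Z| = 1/|Y| = 8.34 Ω, ∠Z = −∠Y = 81.6°

81.6°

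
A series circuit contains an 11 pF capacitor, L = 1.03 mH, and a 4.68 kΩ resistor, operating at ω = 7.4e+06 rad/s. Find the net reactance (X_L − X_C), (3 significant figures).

-4660 Ω

X_L = ωL = 7620 Ω
X_C = 1/(ωC) = 12300 Ω
X = 7620 − 12300 = -4660 Ω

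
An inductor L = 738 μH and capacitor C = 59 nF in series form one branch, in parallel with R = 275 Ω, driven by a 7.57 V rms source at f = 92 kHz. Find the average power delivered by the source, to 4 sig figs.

ω = 2πf = 578100 rad/s
X_L = ωL = 426.6 Ω
X_C = 1/(ωC) = 29.32 Ω
Branch 1: Z₁ = R = 275.0 Ω
Branch 2 (series LC): Z₂ = j(X_L − X_C) = j397.3 Ω
Parallel: Z = Z₁Z₂/(Z₁+Z₂), |Z| = 226.1 Ω, ∠Z = 34.69°
I = V/|Z| = 33.48 mA
P = VI cos φ = 7.57 × 0.03348 × cos(34.69°) = 208.4 mW

208.4 mW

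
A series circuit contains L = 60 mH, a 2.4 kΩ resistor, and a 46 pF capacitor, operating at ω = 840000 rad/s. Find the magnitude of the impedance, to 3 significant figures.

24600 Ω

X_L = ωL = 50400 Ω
X_C = 1/(ωC) = 25900 Ω
Net reactance X = X_L − X_C = 24500 Ω
Z = 2400 + j24500 Ω
|Z| = √(2400² + 24500²) = 24600 Ω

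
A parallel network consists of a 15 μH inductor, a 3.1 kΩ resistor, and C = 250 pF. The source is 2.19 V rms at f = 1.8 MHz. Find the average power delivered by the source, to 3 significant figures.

ω = 2πf = 1.131e+07 rad/s
X_L = ωL = 170 Ω
X_C = 1/(ωC) = 354 Ω
Parallel: admittances add. Y = 1/R + 1/(jωL) + jωC
Y = (0.000323 − j0.00307) S
|Y| = 0.00308 S → |Z| = 1/|Y| = 324 Ω, ∠Z = −∠Y = 84.0°
I = V/|Z| = 6.75 mA
P = VI cos φ = 2.19 × 0.00675 × cos(84.0°) = 1.55 mW

1.55 mW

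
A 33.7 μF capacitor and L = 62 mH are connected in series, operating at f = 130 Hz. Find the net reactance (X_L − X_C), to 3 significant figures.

14.3 Ω

ω = 2πf = 816.8 rad/s
X_L = ωL = 50.6 Ω
X_C = 1/(ωC) = 36.3 Ω
X = 50.6 − 36.3 = 14.3 Ω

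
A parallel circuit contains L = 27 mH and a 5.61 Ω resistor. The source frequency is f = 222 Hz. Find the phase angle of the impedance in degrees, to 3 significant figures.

8.47°

ω = 2πf = 1395 rad/s
X_L = ωL = 37.7 Ω
Parallel: admittances add. Y = 1/R + 1/(jωL)
Y = (0.178 − j0.0266) S
|Y| = 0.180 S → |Z| = 1/|Y| = 5.55 Ω, ∠Z = −∠Y = 8.47°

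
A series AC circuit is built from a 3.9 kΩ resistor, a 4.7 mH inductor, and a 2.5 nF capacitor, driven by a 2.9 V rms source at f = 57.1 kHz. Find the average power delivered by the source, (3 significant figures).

ω = 2πf = 358800 rad/s
X_L = ωL = 1690 Ω
X_C = 1/(ωC) = 1110 Ω
Net reactance X = X_L − X_C = 571 Ω
Z = 3900 + j571 Ω
|Z| = √(3900² + 571²) = 3940 Ω
∠Z = arctan(571/3900) = 8.33°
I = V/|Z| = 736 μA
P = VI cos φ = 2.9 × 0.000736 × cos(8.33°) = 2.11 mW

2.11 mW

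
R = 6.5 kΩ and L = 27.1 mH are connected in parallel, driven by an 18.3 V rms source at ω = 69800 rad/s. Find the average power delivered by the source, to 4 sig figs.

51.52 mW

X_L = ωL = 1892 Ω
Parallel: admittances add. Y = 1/R + 1/(jωL)
Y = (0.0001538 − j0.0005287) S
|Y| = 0.0005506 S → |Z| = 1/|Y| = 1816 Ω, ∠Z = −∠Y = 73.77°
I = V/|Z| = 10.08 mA
P = VI cos φ = 18.3 × 0.01008 × cos(73.77°) = 51.52 mW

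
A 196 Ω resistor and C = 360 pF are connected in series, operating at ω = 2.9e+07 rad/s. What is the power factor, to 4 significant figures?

0.8985

X_C = 1/(ωC) = 95.79 Ω
Z = 196.0 − j95.79 Ω
|Z| = √(196.0² + 95.79²) = 218.2 Ω
∠Z = arctan(-95.79/196.0) = -26.04°
cos φ = cos(-26.04°) = 0.8985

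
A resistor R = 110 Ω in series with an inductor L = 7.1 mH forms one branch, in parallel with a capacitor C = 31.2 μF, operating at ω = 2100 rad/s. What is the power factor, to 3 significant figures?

X_L = ωL = 14.9 Ω
X_C = 1/(ωC) = 15.3 Ω
Branch 1 (R+jX_L): Z₁ = 110 + j14.9 Ω, |Z₁| = 111 Ω
Branch 2 (−jX_C): Z₂ = −j15.3 Ω
Parallel: Z = Z₁Z₂/(Z₁+Z₂), |Z| = 15.4 Ω, ∠Z = -82.1°
cos φ = cos(-82.1°) = 0.137

0.137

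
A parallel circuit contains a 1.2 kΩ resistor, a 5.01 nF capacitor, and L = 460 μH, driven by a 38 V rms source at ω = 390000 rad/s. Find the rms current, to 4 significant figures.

X_L = ωL = 179.4 Ω
X_C = 1/(ωC) = 511.8 Ω
Parallel: admittances add. Y = 1/R + 1/(jωL) + jωC
Y = (0.0008333 − j0.003620) S
|Y| = 0.003715 S → |Z| = 1/|Y| = 269.2 Ω, ∠Z = −∠Y = 77.04°
I = V/|Z| = 38/269.2 = 141.2 mA

141.2 mA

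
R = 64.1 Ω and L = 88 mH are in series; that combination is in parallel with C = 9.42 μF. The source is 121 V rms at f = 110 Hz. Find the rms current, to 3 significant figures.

ω = 2πf = 691.2 rad/s
X_L = ωL = 60.8 Ω
X_C = 1/(ωC) = 154 Ω
Branch 1 (R+jX_L): Z₁ = 64.1 + j60.8 Ω, |Z₁| = 88.4 Ω
Branch 2 (−jX_C): Z₂ = −j154 Ω
Parallel: Z = Z₁Z₂/(Z₁+Z₂), |Z| = 120 Ω, ∠Z = 8.85°
I = V/|Z| = 121/120 = 1.01 A

1.01 A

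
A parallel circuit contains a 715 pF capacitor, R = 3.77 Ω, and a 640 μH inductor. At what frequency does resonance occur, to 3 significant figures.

ω₀ = 1/√(LC) = 1/√(0.00064 × 7.15e-10) = 1.478e+06 rad/s
f₀ = ω₀/(2π) = 235 kHz

235 kHz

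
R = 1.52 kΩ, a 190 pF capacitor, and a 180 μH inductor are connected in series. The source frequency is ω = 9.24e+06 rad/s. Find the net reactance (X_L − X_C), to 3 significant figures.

1090 Ω

X_L = ωL = 1660 Ω
X_C = 1/(ωC) = 570 Ω
X = 1660 − 570 = 1090 Ω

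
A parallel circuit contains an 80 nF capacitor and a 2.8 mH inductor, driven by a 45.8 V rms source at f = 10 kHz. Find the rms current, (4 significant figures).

ω = 2πf = 62830 rad/s
X_L = ωL = 175.9 Ω
X_C = 1/(ωC) = 198.9 Ω
Parallel: admittances add. Y = 1/(jωL) + jωC
Y = (0 − j0.0006576) S
|Y| = 0.0006576 S → |Z| = 1/|Y| = 1521 Ω, ∠Z = −∠Y = 90.00°
I = V/|Z| = 45.8/1521 = 30.12 mA

30.12 mA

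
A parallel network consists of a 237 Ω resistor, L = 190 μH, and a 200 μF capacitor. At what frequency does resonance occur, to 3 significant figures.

ω₀ = 1/√(LC) = 1/√(0.00019 × 0.0002) = 5130 rad/s
f₀ = ω₀/(2π) = 816 Hz

816 Hz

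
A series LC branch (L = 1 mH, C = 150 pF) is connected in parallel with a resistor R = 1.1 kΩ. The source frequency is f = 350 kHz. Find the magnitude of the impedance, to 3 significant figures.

ω = 2πf = 2.199e+06 rad/s
X_L = ωL = 2200 Ω
X_C = 1/(ωC) = 3030 Ω
Branch 1: Z₁ = R = 1100 Ω
Branch 2 (series LC): Z₂ = j(X_L − X_C) = −j832 Ω
Parallel: Z = Z₁Z₂/(Z₁+Z₂), |Z| = 664 Ω, ∠Z = -52.9°

664 Ω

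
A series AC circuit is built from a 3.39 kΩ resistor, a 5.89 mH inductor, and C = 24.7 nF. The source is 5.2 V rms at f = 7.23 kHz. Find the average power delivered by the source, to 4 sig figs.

7.715 mW

ω = 2πf = 45430 rad/s
X_L = ωL = 267.6 Ω
X_C = 1/(ωC) = 891.2 Ω
Net reactance X = X_L − X_C = -623.7 Ω
Z = 3390 − j623.7 Ω
|Z| = √(3390² + 623.7²) = 3447 Ω
∠Z = arctan(-623.7/3390) = -10.42°
I = V/|Z| = 1.509 mA
P = VI cos φ = 5.2 × 0.001509 × cos(-10.42°) = 7.715 mW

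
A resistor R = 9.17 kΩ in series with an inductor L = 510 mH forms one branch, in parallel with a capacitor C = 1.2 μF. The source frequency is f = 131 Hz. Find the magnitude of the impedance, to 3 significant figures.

1010 Ω

ω = 2πf = 823.1 rad/s
X_L = ωL = 420 Ω
X_C = 1/(ωC) = 1010 Ω
Branch 1 (R+jX_L): Z₁ = 9170 + j420 Ω, |Z₁| = 9180 Ω
Branch 2 (−jX_C): Z₂ = −j1010 Ω
Parallel: Z = Z₁Z₂/(Z₁+Z₂), |Z| = 1010 Ω, ∠Z = -83.7°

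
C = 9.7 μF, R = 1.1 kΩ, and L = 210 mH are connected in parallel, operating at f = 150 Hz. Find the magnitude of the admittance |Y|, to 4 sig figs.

4.189 mS

ω = 2πf = 942.5 rad/s
X_L = ωL = 197.9 Ω
X_C = 1/(ωC) = 109.4 Ω
Parallel: admittances add. Y = 1/R + 1/(jωL) + jωC
Y = (0.0009091 + j0.004089) S
|Y| = 0.004189 S → |Z| = 1/|Y| = 238.7 Ω, ∠Z = −∠Y = -77.47°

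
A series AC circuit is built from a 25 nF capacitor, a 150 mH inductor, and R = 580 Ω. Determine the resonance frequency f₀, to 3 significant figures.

ω₀ = 1/√(LC) = 1/√(0.15 × 2.5e-08) = 16330 rad/s
f₀ = ω₀/(2π) = 2.60 kHz

2.60 kHz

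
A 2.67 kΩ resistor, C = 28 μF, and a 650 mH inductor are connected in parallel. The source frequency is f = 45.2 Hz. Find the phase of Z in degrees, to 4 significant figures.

-81.60°

ω = 2πf = 284.0 rad/s
X_L = ωL = 184.6 Ω
X_C = 1/(ωC) = 125.8 Ω
Parallel: admittances add. Y = 1/R + 1/(jωL) + jωC
Y = (0.0003745 + j0.002535) S
|Y| = 0.002562 S → |Z| = 1/|Y| = 390.3 Ω, ∠Z = −∠Y = -81.60°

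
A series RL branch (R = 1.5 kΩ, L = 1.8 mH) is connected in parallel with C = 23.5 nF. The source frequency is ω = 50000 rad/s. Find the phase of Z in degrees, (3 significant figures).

X_L = ωL = 90.0 Ω
X_C = 1/(ωC) = 851 Ω
Branch 1 (R+jX_L): Z₁ = 1500 + j90.0 Ω, |Z₁| = 1500 Ω
Branch 2 (−jX_C): Z₂ = −j851 Ω
Parallel: Z = Z₁Z₂/(Z₁+Z₂), |Z| = 760 Ω, ∠Z = -59.7°

-59.7°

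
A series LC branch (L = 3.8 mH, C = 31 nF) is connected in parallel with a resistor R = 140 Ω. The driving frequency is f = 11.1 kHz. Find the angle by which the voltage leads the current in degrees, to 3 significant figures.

-35.3°

ω = 2πf = 69740 rad/s
X_L = ωL = 265 Ω
X_C = 1/(ωC) = 463 Ω
Branch 1: Z₁ = R = 140 Ω
Branch 2 (series LC): Z₂ = j(X_L − X_C) = −j198 Ω
Parallel: Z = Z₁Z₂/(Z₁+Z₂), |Z| = 114 Ω, ∠Z = -35.3°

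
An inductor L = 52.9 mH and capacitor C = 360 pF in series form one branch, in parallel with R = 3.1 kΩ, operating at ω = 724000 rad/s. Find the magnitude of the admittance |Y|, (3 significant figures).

X_L = ωL = 38300 Ω
X_C = 1/(ωC) = 3840 Ω
Branch 1: Z₁ = R = 3100 Ω
Branch 2 (series LC): Z₂ = j(X_L − X_C) = j34500 Ω
Parallel: Z = Z₁Z₂/(Z₁+Z₂), |Z| = 3090 Ω, ∠Z = 5.14°
|Y| = 1/|Z| = 324 μS

324 μS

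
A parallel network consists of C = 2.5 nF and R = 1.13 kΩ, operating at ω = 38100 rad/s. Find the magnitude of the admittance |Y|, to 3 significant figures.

X_C = 1/(ωC) = 10500 Ω
Parallel: admittances add. Y = 1/R + jωC
Y = (0.000885 + j9.52e-05) S
|Y| = 0.000890 S → |Z| = 1/|Y| = 1120 Ω, ∠Z = −∠Y = -6.14°

890 μS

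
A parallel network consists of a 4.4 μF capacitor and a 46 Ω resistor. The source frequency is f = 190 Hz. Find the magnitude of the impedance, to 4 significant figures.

44.71 Ω

ω = 2πf = 1194 rad/s
X_C = 1/(ωC) = 190.4 Ω
Parallel: admittances add. Y = 1/R + jωC
Y = (0.02174 + j0.005253) S
|Y| = 0.02236 S → |Z| = 1/|Y| = 44.71 Ω, ∠Z = −∠Y = -13.58°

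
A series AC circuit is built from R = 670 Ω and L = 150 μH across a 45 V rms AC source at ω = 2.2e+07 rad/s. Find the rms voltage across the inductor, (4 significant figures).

44.10 V

X_L = ωL = 3300 Ω
Z = 670.0 + j3300 Ω
|Z| = √(670.0² + 3300²) = 3367 Ω
I = V/|Z| = 13.36 mA
V_L = I·|Z_L| = 0.01336 × 3300 = 44.10 V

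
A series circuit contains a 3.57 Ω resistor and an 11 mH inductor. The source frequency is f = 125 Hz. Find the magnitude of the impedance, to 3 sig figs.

ω = 2πf = 785.4 rad/s
X_L = ωL = 8.64 Ω
Z = 3.57 + j8.64 Ω
|Z| = √(3.57² + 8.64²) = 9.35 Ω

9.35 Ω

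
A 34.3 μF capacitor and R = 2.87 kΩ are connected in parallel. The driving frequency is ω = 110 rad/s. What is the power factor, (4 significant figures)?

0.09196

X_C = 1/(ωC) = 265.0 Ω
Parallel: admittances add. Y = 1/R + jωC
Y = (0.0003484 + j0.003773) S
|Y| = 0.003789 S → |Z| = 1/|Y| = 263.9 Ω, ∠Z = −∠Y = -84.72°
cos φ = cos(-84.72°) = 0.09196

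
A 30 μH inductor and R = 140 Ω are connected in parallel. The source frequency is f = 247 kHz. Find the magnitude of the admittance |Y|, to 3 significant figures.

22.6 mS

ω = 2πf = 1.552e+06 rad/s
X_L = ωL = 46.6 Ω
Parallel: admittances add. Y = 1/R + 1/(jωL)
Y = (0.00714 − j0.0215) S
|Y| = 0.0226 S → |Z| = 1/|Y| = 44.2 Ω, ∠Z = −∠Y = 71.6°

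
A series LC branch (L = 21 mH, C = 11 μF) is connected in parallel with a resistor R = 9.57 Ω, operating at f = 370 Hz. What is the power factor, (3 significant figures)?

ω = 2πf = 2325 rad/s
X_L = ωL = 48.8 Ω
X_C = 1/(ωC) = 39.1 Ω
Branch 1: Z₁ = R = 9.57 Ω
Branch 2 (series LC): Z₂ = j(X_L − X_C) = j9.72 Ω
Parallel: Z = Z₁Z₂/(Z₁+Z₂), |Z| = 6.82 Ω, ∠Z = 44.6°
cos φ = cos(44.6°) = 0.712

0.712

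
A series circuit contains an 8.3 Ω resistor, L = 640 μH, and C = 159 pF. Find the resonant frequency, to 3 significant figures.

499 kHz

ω₀ = 1/√(LC) = 1/√(0.00064 × 1.59e-10) = 3.135e+06 rad/s
f₀ = ω₀/(2π) = 499 kHz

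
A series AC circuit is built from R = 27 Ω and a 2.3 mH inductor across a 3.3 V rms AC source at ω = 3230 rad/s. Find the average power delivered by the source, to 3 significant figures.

X_L = ωL = 7.43 Ω
Z = 27.0 + j7.43 Ω
|Z| = √(27.0² + 7.43²) = 28.0 Ω
∠Z = arctan(7.43/27.0) = 15.4°
I = V/|Z| = 118 mA
P = VI cos φ = 3.3 × 0.118 × cos(15.4°) = 375 mW

375 mW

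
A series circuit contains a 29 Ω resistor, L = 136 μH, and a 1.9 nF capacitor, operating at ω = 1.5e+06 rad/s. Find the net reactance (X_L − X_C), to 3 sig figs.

X_L = ωL = 204 Ω
X_C = 1/(ωC) = 351 Ω
X = 204 − 351 = -147 Ω

-147 Ω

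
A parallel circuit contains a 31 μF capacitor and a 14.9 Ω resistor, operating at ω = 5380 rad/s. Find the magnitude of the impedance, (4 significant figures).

X_C = 1/(ωC) = 5.996 Ω
Parallel: admittances add. Y = 1/R + jωC
Y = (0.06711 + j0.1668) S
|Y| = 0.1798 S → |Z| = 1/|Y| = 5.562 Ω, ∠Z = −∠Y = -68.08°

5.562 Ω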